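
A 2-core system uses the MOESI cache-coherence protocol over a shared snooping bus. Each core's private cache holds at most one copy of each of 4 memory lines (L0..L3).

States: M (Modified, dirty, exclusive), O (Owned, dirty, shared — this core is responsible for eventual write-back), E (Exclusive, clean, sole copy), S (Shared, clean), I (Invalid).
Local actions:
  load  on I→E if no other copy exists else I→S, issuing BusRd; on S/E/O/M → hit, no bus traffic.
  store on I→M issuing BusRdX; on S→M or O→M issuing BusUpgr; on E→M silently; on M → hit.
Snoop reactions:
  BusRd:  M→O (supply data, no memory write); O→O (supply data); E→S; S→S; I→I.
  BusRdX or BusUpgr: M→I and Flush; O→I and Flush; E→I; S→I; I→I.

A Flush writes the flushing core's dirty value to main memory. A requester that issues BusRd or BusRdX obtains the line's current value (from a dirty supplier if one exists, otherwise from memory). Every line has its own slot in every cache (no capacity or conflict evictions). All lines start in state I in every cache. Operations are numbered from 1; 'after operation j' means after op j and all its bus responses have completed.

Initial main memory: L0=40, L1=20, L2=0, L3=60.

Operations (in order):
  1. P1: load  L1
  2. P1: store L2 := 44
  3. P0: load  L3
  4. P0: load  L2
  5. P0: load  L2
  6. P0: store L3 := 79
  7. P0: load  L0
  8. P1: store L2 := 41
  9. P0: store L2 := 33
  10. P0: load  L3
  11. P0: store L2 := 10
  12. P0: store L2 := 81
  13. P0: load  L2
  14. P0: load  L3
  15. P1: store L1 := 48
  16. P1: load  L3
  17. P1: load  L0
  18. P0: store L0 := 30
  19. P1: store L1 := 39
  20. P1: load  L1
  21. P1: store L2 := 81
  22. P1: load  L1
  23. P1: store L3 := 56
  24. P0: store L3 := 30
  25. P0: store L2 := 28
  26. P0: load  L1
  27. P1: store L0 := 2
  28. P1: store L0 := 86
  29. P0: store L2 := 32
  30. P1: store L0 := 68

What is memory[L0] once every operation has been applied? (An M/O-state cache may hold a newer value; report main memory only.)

memory[L0] = 30

[1] P1: load  L1 | P0:I, P1:E(20) | bus: BusRd
[2] P1: store L2 := 44 | P0:I, P1:M(44) | bus: BusRdX
[3] P0: load  L3 | P0:E(60), P1:I | bus: BusRd
[4] P0: load  L2 | P0:S(44), P1:O(44) | bus: BusRd
[5] P0: load  L2 | P0:S(44), P1:O(44) | bus: none
[6] P0: store L3 := 79 | P0:M(79), P1:I | bus: none
[7] P0: load  L0 | P0:E(40), P1:I | bus: BusRd
[8] P1: store L2 := 41 | P0:I, P1:M(41) | bus: BusUpgr
[9] P0: store L2 := 33 | P0:M(33), P1:I | bus: BusRdX,Flush
[10] P0: load  L3 | P0:M(79), P1:I | bus: none
[11] P0: store L2 := 10 | P0:M(10), P1:I | bus: none
[12] P0: store L2 := 81 | P0:M(81), P1:I | bus: none
[13] P0: load  L2 | P0:M(81), P1:I | bus: none
[14] P0: load  L3 | P0:M(79), P1:I | bus: none
[15] P1: store L1 := 48 | P0:I, P1:M(48) | bus: none
[16] P1: load  L3 | P0:O(79), P1:S(79) | bus: BusRd
[17] P1: load  L0 | P0:S(40), P1:S(40) | bus: BusRd
[18] P0: store L0 := 30 | P0:M(30), P1:I | bus: BusUpgr
[19] P1: store L1 := 39 | P0:I, P1:M(39) | bus: none
[20] P1: load  L1 | P0:I, P1:M(39) | bus: none
[21] P1: store L2 := 81 | P0:I, P1:M(81) | bus: BusRdX,Flush
[22] P1: load  L1 | P0:I, P1:M(39) | bus: none
[23] P1: store L3 := 56 | P0:I, P1:M(56) | bus: BusUpgr,Flush
[24] P0: store L3 := 30 | P0:M(30), P1:I | bus: BusRdX,Flush
[25] P0: store L2 := 28 | P0:M(28), P1:I | bus: BusRdX,Flush
[26] P0: load  L1 | P0:S(39), P1:O(39) | bus: BusRd
[27] P1: store L0 := 2 | P0:I, P1:M(2) | bus: BusRdX,Flush
[28] P1: store L0 := 86 | P0:I, P1:M(86) | bus: none
[29] P0: store L2 := 32 | P0:M(32), P1:I | bus: none
[30] P1: store L0 := 68 | P0:I, P1:M(68) | bus: none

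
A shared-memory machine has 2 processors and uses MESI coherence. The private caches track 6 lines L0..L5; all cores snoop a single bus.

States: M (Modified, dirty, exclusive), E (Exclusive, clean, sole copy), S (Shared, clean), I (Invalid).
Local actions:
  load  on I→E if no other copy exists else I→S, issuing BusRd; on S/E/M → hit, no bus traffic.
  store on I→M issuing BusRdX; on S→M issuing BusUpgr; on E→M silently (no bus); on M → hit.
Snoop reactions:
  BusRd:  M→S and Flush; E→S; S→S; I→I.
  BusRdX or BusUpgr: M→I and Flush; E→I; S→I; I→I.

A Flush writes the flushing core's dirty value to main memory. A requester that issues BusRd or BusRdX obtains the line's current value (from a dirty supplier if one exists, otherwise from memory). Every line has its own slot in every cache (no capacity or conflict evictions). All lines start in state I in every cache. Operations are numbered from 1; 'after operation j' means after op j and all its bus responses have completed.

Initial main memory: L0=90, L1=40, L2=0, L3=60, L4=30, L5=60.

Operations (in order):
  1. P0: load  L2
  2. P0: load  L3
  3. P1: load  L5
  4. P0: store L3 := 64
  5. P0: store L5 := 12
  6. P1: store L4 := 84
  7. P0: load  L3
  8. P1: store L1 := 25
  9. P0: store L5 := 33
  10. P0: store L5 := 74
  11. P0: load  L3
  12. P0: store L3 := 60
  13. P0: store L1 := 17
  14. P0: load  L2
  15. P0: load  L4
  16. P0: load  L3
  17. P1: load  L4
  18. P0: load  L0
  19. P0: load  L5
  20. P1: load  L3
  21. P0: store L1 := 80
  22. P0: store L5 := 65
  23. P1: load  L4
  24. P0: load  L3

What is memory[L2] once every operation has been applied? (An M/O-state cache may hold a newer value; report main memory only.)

1. P0: load  L2  bus=[BusRd]  L2: P0=E P1=I  mem[L2]=0
2. P0: load  L3  bus=[BusRd]  L3: P0=E P1=I  mem[L3]=60
3. P1: load  L5  bus=[BusRd]  L5: P0=I P1=E  mem[L5]=60
4. P0: store L3 := 64  bus=[-]  L3: P0=M P1=I  mem[L3]=60
5. P0: store L5 := 12  bus=[BusRdX]  L5: P0=M P1=I  mem[L5]=60
6. P1: store L4 := 84  bus=[BusRdX]  L4: P0=I P1=M  mem[L4]=30
7. P0: load  L3  bus=[-]  L3: P0=M P1=I  mem[L3]=60
8. P1: store L1 := 25  bus=[BusRdX]  L1: P0=I P1=M  mem[L1]=40
9. P0: store L5 := 33  bus=[-]  L5: P0=M P1=I  mem[L5]=60
10. P0: store L5 := 74  bus=[-]  L5: P0=M P1=I  mem[L5]=60
11. P0: load  L3  bus=[-]  L3: P0=M P1=I  mem[L3]=60
12. P0: store L3 := 60  bus=[-]  L3: P0=M P1=I  mem[L3]=60
13. P0: store L1 := 17  bus=[BusRdX,Flush]  L1: P0=M P1=I  mem[L1]=25
14. P0: load  L2  bus=[-]  L2: P0=E P1=I  mem[L2]=0
15. P0: load  L4  bus=[BusRd,Flush]  L4: P0=S P1=S  mem[L4]=84
16. P0: load  L3  bus=[-]  L3: P0=M P1=I  mem[L3]=60
17. P1: load  L4  bus=[-]  L4: P0=S P1=S  mem[L4]=84
18. P0: load  L0  bus=[BusRd]  L0: P0=E P1=I  mem[L0]=90
19. P0: load  L5  bus=[-]  L5: P0=M P1=I  mem[L5]=60
20. P1: load  L3  bus=[BusRd,Flush]  L3: P0=S P1=S  mem[L3]=60
21. P0: store L1 := 80  bus=[-]  L1: P0=M P1=I  mem[L1]=25
22. P0: store L5 := 65  bus=[-]  L5: P0=M P1=I  mem[L5]=60
23. P1: load  L4  bus=[-]  L4: P0=S P1=S  mem[L4]=84
24. P0: load  L3  bus=[-]  L3: P0=S P1=S  mem[L3]=60

memory[L2] = 0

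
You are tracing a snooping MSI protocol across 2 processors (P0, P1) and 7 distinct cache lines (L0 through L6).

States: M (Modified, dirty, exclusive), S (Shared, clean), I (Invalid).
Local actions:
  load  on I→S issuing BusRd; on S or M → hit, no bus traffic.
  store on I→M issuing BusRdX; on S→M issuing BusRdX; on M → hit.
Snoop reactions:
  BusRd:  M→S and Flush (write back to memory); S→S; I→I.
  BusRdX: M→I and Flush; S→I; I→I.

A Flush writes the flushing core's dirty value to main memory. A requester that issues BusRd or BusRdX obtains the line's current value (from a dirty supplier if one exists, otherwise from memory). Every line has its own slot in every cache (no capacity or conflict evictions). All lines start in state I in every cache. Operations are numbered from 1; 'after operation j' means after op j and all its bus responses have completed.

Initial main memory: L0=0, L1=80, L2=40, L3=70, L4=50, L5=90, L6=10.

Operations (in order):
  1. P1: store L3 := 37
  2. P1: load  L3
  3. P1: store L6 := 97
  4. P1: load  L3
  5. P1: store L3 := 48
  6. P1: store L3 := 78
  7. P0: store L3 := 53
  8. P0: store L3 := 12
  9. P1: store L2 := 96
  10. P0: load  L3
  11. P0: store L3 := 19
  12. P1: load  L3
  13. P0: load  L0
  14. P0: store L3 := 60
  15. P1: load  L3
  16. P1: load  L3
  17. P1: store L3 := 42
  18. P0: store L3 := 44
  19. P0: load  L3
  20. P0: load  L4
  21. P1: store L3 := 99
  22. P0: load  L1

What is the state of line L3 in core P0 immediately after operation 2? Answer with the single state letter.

state = I

  op1 P1: store L3 := 37 → I/M on L3; bus BusRdX; mem=70
  op2 P1: load  L3 → I/M on L3; bus (none); mem=70
  op3 P1: store L6 := 97 → I/M on L6; bus BusRdX; mem=10
  op4 P1: load  L3 → I/M on L3; bus (none); mem=70
  op5 P1: store L3 := 48 → I/M on L3; bus (none); mem=70
  op6 P1: store L3 := 78 → I/M on L3; bus (none); mem=70
  op7 P0: store L3 := 53 → M/I on L3; bus BusRdX Flush; mem=78
  op8 P0: store L3 := 12 → M/I on L3; bus (none); mem=78
  op9 P1: store L2 := 96 → I/M on L2; bus BusRdX; mem=40
  op10 P0: load  L3 → M/I on L3; bus (none); mem=78
  op11 P0: store L3 := 19 → M/I on L3; bus (none); mem=78
  op12 P1: load  L3 → S/S on L3; bus BusRd Flush; mem=19
  op13 P0: load  L0 → S/I on L0; bus BusRd; mem=0
  op14 P0: store L3 := 60 → M/I on L3; bus BusRdX; mem=19
  op15 P1: load  L3 → S/S on L3; bus BusRd Flush; mem=60
  op16 P1: load  L3 → S/S on L3; bus (none); mem=60
  op17 P1: store L3 := 42 → I/M on L3; bus BusRdX; mem=60
  op18 P0: store L3 := 44 → M/I on L3; bus BusRdX Flush; mem=42
  op19 P0: load  L3 → M/I on L3; bus (none); mem=42
  op20 P0: load  L4 → S/I on L4; bus BusRd; mem=50
  op21 P1: store L3 := 99 → I/M on L3; bus BusRdX Flush; mem=44
  op22 P0: load  L1 → S/I on L1; bus BusRd; mem=80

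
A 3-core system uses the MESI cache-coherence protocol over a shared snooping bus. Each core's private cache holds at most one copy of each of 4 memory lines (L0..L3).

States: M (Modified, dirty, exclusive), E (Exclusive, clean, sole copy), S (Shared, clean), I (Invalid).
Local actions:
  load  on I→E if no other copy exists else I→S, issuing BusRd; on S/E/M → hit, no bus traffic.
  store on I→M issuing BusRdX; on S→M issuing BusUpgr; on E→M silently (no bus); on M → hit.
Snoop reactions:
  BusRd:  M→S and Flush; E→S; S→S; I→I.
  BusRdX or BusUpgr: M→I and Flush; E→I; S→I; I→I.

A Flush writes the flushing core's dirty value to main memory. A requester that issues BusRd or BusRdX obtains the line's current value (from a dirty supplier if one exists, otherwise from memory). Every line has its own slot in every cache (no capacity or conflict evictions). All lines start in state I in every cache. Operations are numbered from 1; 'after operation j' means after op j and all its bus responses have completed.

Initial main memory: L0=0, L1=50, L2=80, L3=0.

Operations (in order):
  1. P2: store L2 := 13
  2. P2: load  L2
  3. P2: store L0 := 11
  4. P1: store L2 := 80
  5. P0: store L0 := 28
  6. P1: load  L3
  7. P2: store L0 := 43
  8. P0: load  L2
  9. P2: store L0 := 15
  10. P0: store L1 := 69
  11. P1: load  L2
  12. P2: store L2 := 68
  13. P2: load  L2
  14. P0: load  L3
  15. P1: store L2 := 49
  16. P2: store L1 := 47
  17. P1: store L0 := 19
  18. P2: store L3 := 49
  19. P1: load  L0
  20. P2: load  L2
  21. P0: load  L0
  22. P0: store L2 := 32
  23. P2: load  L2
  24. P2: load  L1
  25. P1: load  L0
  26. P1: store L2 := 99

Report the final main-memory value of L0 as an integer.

1. P2: store L2 := 13  bus=[BusRdX]  L2: P0=I P1=I P2=M  mem[L2]=80
2. P2: load  L2  bus=[-]  L2: P0=I P1=I P2=M  mem[L2]=80
3. P2: store L0 := 11  bus=[BusRdX]  L0: P0=I P1=I P2=M  mem[L0]=0
4. P1: store L2 := 80  bus=[BusRdX,Flush]  L2: P0=I P1=M P2=I  mem[L2]=13
5. P0: store L0 := 28  bus=[BusRdX,Flush]  L0: P0=M P1=I P2=I  mem[L0]=11
6. P1: load  L3  bus=[BusRd]  L3: P0=I P1=E P2=I  mem[L3]=0
7. P2: store L0 := 43  bus=[BusRdX,Flush]  L0: P0=I P1=I P2=M  mem[L0]=28
8. P0: load  L2  bus=[BusRd,Flush]  L2: P0=S P1=S P2=I  mem[L2]=80
9. P2: store L0 := 15  bus=[-]  L0: P0=I P1=I P2=M  mem[L0]=28
10. P0: store L1 := 69  bus=[BusRdX]  L1: P0=M P1=I P2=I  mem[L1]=50
11. P1: load  L2  bus=[-]  L2: P0=S P1=S P2=I  mem[L2]=80
12. P2: store L2 := 68  bus=[BusRdX]  L2: P0=I P1=I P2=M  mem[L2]=80
13. P2: load  L2  bus=[-]  L2: P0=I P1=I P2=M  mem[L2]=80
14. P0: load  L3  bus=[BusRd]  L3: P0=S P1=S P2=I  mem[L3]=0
15. P1: store L2 := 49  bus=[BusRdX,Flush]  L2: P0=I P1=M P2=I  mem[L2]=68
16. P2: store L1 := 47  bus=[BusRdX,Flush]  L1: P0=I P1=I P2=M  mem[L1]=69
17. P1: store L0 := 19  bus=[BusRdX,Flush]  L0: P0=I P1=M P2=I  mem[L0]=15
18. P2: store L3 := 49  bus=[BusRdX]  L3: P0=I P1=I P2=M  mem[L3]=0
19. P1: load  L0  bus=[-]  L0: P0=I P1=M P2=I  mem[L0]=15
20. P2: load  L2  bus=[BusRd,Flush]  L2: P0=I P1=S P2=S  mem[L2]=49
21. P0: load  L0  bus=[BusRd,Flush]  L0: P0=S P1=S P2=I  mem[L0]=19
22. P0: store L2 := 32  bus=[BusRdX]  L2: P0=M P1=I P2=I  mem[L2]=49
23. P2: load  L2  bus=[BusRd,Flush]  L2: P0=S P1=I P2=S  mem[L2]=32
24. P2: load  L1  bus=[-]  L1: P0=I P1=I P2=M  mem[L1]=69
25. P1: load  L0  bus=[-]  L0: P0=S P1=S P2=I  mem[L0]=19
26. P1: store L2 := 99  bus=[BusRdX]  L2: P0=I P1=M P2=I  mem[L2]=32

memory[L0] = 19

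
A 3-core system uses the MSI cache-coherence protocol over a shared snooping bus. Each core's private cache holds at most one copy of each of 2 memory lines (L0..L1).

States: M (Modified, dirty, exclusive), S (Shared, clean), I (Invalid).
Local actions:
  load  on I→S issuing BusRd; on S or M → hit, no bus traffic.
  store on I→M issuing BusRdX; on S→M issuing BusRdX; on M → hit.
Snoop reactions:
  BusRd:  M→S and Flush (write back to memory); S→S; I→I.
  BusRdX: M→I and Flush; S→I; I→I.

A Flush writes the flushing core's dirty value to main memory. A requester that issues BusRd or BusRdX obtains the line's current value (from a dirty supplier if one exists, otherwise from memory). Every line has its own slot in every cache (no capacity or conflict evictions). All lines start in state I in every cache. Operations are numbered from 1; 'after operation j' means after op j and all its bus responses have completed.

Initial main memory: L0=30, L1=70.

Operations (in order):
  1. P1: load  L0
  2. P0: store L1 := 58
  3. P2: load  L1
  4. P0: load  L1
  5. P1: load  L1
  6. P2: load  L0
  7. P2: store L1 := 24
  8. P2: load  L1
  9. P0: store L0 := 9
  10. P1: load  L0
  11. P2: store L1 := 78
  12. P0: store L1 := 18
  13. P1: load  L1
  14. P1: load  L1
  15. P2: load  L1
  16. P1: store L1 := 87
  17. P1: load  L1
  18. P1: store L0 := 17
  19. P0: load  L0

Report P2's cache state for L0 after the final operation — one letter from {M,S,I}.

state = I

[1] P1: load  L0 | P0:I, P1:S(30), P2:I | bus: BusRd
[2] P0: store L1 := 58 | P0:M(58), P1:I, P2:I | bus: BusRdX
[3] P2: load  L1 | P0:S(58), P1:I, P2:S(58) | bus: BusRd,Flush
[4] P0: load  L1 | P0:S(58), P1:I, P2:S(58) | bus: none
[5] P1: load  L1 | P0:S(58), P1:S(58), P2:S(58) | bus: BusRd
[6] P2: load  L0 | P0:I, P1:S(30), P2:S(30) | bus: BusRd
[7] P2: store L1 := 24 | P0:I, P1:I, P2:M(24) | bus: BusRdX
[8] P2: load  L1 | P0:I, P1:I, P2:M(24) | bus: none
[9] P0: store L0 := 9 | P0:M(9), P1:I, P2:I | bus: BusRdX
[10] P1: load  L0 | P0:S(9), P1:S(9), P2:I | bus: BusRd,Flush
[11] P2: store L1 := 78 | P0:I, P1:I, P2:M(78) | bus: none
[12] P0: store L1 := 18 | P0:M(18), P1:I, P2:I | bus: BusRdX,Flush
[13] P1: load  L1 | P0:S(18), P1:S(18), P2:I | bus: BusRd,Flush
[14] P1: load  L1 | P0:S(18), P1:S(18), P2:I | bus: none
[15] P2: load  L1 | P0:S(18), P1:S(18), P2:S(18) | bus: BusRd
[16] P1: store L1 := 87 | P0:I, P1:M(87), P2:I | bus: BusRdX
[17] P1: load  L1 | P0:I, P1:M(87), P2:I | bus: none
[18] P1: store L0 := 17 | P0:I, P1:M(17), P2:I | bus: BusRdX
[19] P0: load  L0 | P0:S(17), P1:S(17), P2:I | bus: BusRd,Flush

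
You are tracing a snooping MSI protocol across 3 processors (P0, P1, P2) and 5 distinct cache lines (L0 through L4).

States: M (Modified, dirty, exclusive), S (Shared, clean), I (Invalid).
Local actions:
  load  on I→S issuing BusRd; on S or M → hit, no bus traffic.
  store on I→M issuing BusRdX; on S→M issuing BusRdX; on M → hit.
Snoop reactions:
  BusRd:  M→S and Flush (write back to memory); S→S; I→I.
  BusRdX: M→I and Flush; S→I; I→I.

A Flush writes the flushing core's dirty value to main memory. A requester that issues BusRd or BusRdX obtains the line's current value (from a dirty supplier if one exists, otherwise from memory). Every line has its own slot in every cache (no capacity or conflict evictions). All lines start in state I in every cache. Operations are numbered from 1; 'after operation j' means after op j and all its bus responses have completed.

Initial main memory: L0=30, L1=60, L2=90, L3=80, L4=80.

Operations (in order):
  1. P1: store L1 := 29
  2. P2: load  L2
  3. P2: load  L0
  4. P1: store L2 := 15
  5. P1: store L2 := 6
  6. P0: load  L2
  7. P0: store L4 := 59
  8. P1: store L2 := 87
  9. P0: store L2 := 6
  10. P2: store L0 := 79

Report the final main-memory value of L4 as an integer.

[1] P1: store L1 := 29 | P0:I, P1:M(29), P2:I | bus: BusRdX
[2] P2: load  L2 | P0:I, P1:I, P2:S(90) | bus: BusRd
[3] P2: load  L0 | P0:I, P1:I, P2:S(30) | bus: BusRd
[4] P1: store L2 := 15 | P0:I, P1:M(15), P2:I | bus: BusRdX
[5] P1: store L2 := 6 | P0:I, P1:M(6), P2:I | bus: none
[6] P0: load  L2 | P0:S(6), P1:S(6), P2:I | bus: BusRd,Flush
[7] P0: store L4 := 59 | P0:M(59), P1:I, P2:I | bus: BusRdX
[8] P1: store L2 := 87 | P0:I, P1:M(87), P2:I | bus: BusRdX
[9] P0: store L2 := 6 | P0:M(6), P1:I, P2:I | bus: BusRdX,Flush
[10] P2: store L0 := 79 | P0:I, P1:I, P2:M(79) | bus: BusRdX

memory[L4] = 80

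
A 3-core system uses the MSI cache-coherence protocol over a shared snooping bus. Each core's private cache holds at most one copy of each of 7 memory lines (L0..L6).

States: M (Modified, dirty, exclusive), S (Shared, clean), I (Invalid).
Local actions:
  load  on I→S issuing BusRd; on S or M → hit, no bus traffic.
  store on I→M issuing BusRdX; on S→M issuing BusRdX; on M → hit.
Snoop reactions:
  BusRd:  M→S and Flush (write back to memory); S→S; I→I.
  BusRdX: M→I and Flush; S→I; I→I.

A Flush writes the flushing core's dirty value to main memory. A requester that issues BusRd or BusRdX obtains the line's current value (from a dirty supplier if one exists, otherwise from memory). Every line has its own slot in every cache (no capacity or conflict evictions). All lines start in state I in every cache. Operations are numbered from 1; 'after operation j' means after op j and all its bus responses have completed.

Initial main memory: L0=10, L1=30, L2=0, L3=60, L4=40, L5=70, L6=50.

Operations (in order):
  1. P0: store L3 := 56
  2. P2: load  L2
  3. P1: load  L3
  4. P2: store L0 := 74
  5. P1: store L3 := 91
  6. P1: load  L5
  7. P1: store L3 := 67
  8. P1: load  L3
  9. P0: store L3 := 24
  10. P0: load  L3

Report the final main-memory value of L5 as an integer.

memory[L5] = 70

step 1: P0: store L3 := 56  ⟶  MII  (L3)  txn=BusRdX  M[L3]=60
step 2: P2: load  L2  ⟶  IIS  (L2)  txn=BusRd  M[L2]=0
step 3: P1: load  L3  ⟶  SSI  (L3)  txn=BusRd+Flush  M[L3]=56
step 4: P2: store L0 := 74  ⟶  IIM  (L0)  txn=BusRdX  M[L0]=10
step 5: P1: store L3 := 91  ⟶  IMI  (L3)  txn=BusRdX  M[L3]=56
step 6: P1: load  L5  ⟶  ISI  (L5)  txn=BusRd  M[L5]=70
step 7: P1: store L3 := 67  ⟶  IMI  (L3)  txn=∅  M[L3]=56
step 8: P1: load  L3  ⟶  IMI  (L3)  txn=∅  M[L3]=56
step 9: P0: store L3 := 24  ⟶  MII  (L3)  txn=BusRdX+Flush  M[L3]=67
step 10: P0: load  L3  ⟶  MII  (L3)  txn=∅  M[L3]=67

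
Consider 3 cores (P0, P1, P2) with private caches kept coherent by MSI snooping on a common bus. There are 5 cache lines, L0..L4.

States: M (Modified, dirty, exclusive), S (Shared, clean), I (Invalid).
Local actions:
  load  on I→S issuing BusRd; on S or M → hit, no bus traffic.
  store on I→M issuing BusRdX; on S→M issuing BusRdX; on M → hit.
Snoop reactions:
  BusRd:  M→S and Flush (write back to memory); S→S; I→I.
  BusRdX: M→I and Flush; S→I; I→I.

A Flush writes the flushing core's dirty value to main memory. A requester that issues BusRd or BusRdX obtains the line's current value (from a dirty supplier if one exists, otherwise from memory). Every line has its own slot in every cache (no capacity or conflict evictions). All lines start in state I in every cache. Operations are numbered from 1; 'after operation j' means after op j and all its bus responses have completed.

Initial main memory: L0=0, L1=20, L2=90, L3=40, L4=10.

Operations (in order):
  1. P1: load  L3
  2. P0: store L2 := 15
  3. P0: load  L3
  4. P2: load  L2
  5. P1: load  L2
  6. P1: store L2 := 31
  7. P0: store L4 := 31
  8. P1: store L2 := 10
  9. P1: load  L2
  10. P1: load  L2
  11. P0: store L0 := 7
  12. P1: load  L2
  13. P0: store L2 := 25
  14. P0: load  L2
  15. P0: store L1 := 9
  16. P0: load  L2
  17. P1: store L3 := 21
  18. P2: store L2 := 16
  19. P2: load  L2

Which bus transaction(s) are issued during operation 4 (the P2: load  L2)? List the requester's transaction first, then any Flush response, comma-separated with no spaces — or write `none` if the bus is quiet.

bus = BusRd,Flush

  op1 P1: load  L3 → I/S/I on L3; bus BusRd; mem=40
  op2 P0: store L2 := 15 → M/I/I on L2; bus BusRdX; mem=90
  op3 P0: load  L3 → S/S/I on L3; bus BusRd; mem=40
  op4 P2: load  L2 → S/I/S on L2; bus BusRd Flush; mem=15
  op5 P1: load  L2 → S/S/S on L2; bus BusRd; mem=15
  op6 P1: store L2 := 31 → I/M/I on L2; bus BusRdX; mem=15
  op7 P0: store L4 := 31 → M/I/I on L4; bus BusRdX; mem=10
  op8 P1: store L2 := 10 → I/M/I on L2; bus (none); mem=15
  op9 P1: load  L2 → I/M/I on L2; bus (none); mem=15
  op10 P1: load  L2 → I/M/I on L2; bus (none); mem=15
  op11 P0: store L0 := 7 → M/I/I on L0; bus BusRdX; mem=0
  op12 P1: load  L2 → I/M/I on L2; bus (none); mem=15
  op13 P0: store L2 := 25 → M/I/I on L2; bus BusRdX Flush; mem=10
  op14 P0: load  L2 → M/I/I on L2; bus (none); mem=10
  op15 P0: store L1 := 9 → M/I/I on L1; bus BusRdX; mem=20
  op16 P0: load  L2 → M/I/I on L2; bus (none); mem=10
  op17 P1: store L3 := 21 → I/M/I on L3; bus BusRdX; mem=40
  op18 P2: store L2 := 16 → I/I/M on L2; bus BusRdX Flush; mem=25
  op19 P2: load  L2 → I/I/M on L2; bus (none); mem=25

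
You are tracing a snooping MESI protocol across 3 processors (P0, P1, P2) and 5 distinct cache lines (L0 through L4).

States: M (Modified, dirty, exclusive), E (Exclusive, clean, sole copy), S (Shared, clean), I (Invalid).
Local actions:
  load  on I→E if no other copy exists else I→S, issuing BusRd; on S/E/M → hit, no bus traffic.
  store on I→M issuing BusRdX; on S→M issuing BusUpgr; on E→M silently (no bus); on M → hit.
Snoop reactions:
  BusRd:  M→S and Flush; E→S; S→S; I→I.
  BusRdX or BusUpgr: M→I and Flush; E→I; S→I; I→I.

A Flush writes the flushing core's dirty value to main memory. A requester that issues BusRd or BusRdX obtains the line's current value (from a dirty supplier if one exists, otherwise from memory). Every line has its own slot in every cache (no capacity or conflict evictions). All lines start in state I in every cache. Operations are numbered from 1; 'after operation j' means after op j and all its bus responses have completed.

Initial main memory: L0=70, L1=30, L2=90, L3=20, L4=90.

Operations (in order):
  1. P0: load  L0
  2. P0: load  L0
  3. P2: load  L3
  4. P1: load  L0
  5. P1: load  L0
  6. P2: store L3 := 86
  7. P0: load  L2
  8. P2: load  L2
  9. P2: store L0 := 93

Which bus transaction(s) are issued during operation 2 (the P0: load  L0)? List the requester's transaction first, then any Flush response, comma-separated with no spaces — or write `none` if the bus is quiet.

bus = none

[1] P0: load  L0 | P0:E(70), P1:I, P2:I | bus: BusRd
[2] P0: load  L0 | P0:E(70), P1:I, P2:I | bus: none
[3] P2: load  L3 | P0:I, P1:I, P2:E(20) | bus: BusRd
[4] P1: load  L0 | P0:S(70), P1:S(70), P2:I | bus: BusRd
[5] P1: load  L0 | P0:S(70), P1:S(70), P2:I | bus: none
[6] P2: store L3 := 86 | P0:I, P1:I, P2:M(86) | bus: none
[7] P0: load  L2 | P0:E(90), P1:I, P2:I | bus: BusRd
[8] P2: load  L2 | P0:S(90), P1:I, P2:S(90) | bus: BusRd
[9] P2: store L0 := 93 | P0:I, P1:I, P2:M(93) | bus: BusRdX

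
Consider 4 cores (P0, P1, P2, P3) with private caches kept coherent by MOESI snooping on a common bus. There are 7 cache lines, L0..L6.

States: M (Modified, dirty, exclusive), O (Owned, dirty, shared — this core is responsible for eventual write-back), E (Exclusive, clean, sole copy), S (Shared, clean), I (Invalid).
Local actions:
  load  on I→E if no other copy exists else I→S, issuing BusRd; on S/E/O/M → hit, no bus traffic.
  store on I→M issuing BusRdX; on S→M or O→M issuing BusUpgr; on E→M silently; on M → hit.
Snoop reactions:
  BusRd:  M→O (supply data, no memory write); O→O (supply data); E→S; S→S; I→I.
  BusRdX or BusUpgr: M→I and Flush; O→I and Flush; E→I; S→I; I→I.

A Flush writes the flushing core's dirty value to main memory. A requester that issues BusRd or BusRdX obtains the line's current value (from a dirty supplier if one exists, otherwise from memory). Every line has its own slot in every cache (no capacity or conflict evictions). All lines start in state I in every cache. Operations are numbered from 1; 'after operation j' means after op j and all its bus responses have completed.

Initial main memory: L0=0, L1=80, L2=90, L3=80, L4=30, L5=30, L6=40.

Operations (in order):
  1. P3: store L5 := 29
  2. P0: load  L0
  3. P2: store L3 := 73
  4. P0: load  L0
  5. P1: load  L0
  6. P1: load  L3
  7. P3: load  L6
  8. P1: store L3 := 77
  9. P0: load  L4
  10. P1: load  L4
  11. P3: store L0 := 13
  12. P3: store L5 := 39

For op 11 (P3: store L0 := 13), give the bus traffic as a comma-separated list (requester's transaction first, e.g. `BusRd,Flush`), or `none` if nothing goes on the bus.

bus = BusRdX

[1] P3: store L5 := 29 | P0:I, P1:I, P2:I, P3:M(29) | bus: BusRdX
[2] P0: load  L0 | P0:E(0), P1:I, P2:I, P3:I | bus: BusRd
[3] P2: store L3 := 73 | P0:I, P1:I, P2:M(73), P3:I | bus: BusRdX
[4] P0: load  L0 | P0:E(0), P1:I, P2:I, P3:I | bus: none
[5] P1: load  L0 | P0:S(0), P1:S(0), P2:I, P3:I | bus: BusRd
[6] P1: load  L3 | P0:I, P1:S(73), P2:O(73), P3:I | bus: BusRd
[7] P3: load  L6 | P0:I, P1:I, P2:I, P3:E(40) | bus: BusRd
[8] P1: store L3 := 77 | P0:I, P1:M(77), P2:I, P3:I | bus: BusUpgr,Flush
[9] P0: load  L4 | P0:E(30), P1:I, P2:I, P3:I | bus: BusRd
[10] P1: load  L4 | P0:S(30), P1:S(30), P2:I, P3:I | bus: BusRd
[11] P3: store L0 := 13 | P0:I, P1:I, P2:I, P3:M(13) | bus: BusRdX
[12] P3: store L5 := 39 | P0:I, P1:I, P2:I, P3:M(39) | bus: none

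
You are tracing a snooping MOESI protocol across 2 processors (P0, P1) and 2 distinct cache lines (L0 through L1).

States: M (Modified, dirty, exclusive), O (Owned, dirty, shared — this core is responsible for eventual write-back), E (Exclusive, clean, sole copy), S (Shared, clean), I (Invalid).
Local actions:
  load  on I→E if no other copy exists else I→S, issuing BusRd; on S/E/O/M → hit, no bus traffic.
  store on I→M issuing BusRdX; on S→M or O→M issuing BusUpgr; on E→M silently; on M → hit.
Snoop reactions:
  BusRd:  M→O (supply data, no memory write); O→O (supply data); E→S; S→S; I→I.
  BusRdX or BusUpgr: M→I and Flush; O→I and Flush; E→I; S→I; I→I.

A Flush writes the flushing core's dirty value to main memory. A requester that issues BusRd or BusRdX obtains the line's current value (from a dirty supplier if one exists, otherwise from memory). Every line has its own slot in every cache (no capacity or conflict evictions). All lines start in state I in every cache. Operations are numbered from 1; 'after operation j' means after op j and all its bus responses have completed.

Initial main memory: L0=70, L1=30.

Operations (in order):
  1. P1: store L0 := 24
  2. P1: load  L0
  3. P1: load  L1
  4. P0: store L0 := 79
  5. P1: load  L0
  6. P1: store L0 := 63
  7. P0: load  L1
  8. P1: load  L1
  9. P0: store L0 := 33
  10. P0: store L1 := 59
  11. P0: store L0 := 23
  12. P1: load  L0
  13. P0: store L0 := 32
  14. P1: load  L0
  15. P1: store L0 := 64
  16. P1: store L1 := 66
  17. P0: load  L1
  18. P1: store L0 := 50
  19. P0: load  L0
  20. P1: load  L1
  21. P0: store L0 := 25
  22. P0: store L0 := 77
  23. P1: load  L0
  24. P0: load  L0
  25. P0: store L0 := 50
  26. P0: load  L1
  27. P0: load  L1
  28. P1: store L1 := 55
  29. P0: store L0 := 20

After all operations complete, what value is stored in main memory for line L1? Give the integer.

  op1 P1: store L0 := 24 → I/M on L0; bus BusRdX; mem=70
  op2 P1: load  L0 → I/M on L0; bus (none); mem=70
  op3 P1: load  L1 → I/E on L1; bus BusRd; mem=30
  op4 P0: store L0 := 79 → M/I on L0; bus BusRdX Flush; mem=24
  op5 P1: load  L0 → O/S on L0; bus BusRd; mem=24
  op6 P1: store L0 := 63 → I/M on L0; bus BusUpgr Flush; mem=79
  op7 P0: load  L1 → S/S on L1; bus BusRd; mem=30
  op8 P1: load  L1 → S/S on L1; bus (none); mem=30
  op9 P0: store L0 := 33 → M/I on L0; bus BusRdX Flush; mem=63
  op10 P0: store L1 := 59 → M/I on L1; bus BusUpgr; mem=30
  op11 P0: store L0 := 23 → M/I on L0; bus (none); mem=63
  op12 P1: load  L0 → O/S on L0; bus BusRd; mem=63
  op13 P0: store L0 := 32 → M/I on L0; bus BusUpgr; mem=63
  op14 P1: load  L0 → O/S on L0; bus BusRd; mem=63
  op15 P1: store L0 := 64 → I/M on L0; bus BusUpgr Flush; mem=32
  op16 P1: store L1 := 66 → I/M on L1; bus BusRdX Flush; mem=59
  op17 P0: load  L1 → S/O on L1; bus BusRd; mem=59
  op18 P1: store L0 := 50 → I/M on L0; bus (none); mem=32
  op19 P0: load  L0 → S/O on L0; bus BusRd; mem=32
  op20 P1: load  L1 → S/O on L1; bus (none); mem=59
  op21 P0: store L0 := 25 → M/I on L0; bus BusUpgr Flush; mem=50
  op22 P0: store L0 := 77 → M/I on L0; bus (none); mem=50
  op23 P1: load  L0 → O/S on L0; bus BusRd; mem=50
  op24 P0: load  L0 → O/S on L0; bus (none); mem=50
  op25 P0: store L0 := 50 → M/I on L0; bus BusUpgr; mem=50
  op26 P0: load  L1 → S/O on L1; bus (none); mem=59
  op27 P0: load  L1 → S/O on L1; bus (none); mem=59
  op28 P1: store L1 := 55 → I/M on L1; bus BusUpgr; mem=59
  op29 P0: store L0 := 20 → M/I on L0; bus (none); mem=50

memory[L1] = 59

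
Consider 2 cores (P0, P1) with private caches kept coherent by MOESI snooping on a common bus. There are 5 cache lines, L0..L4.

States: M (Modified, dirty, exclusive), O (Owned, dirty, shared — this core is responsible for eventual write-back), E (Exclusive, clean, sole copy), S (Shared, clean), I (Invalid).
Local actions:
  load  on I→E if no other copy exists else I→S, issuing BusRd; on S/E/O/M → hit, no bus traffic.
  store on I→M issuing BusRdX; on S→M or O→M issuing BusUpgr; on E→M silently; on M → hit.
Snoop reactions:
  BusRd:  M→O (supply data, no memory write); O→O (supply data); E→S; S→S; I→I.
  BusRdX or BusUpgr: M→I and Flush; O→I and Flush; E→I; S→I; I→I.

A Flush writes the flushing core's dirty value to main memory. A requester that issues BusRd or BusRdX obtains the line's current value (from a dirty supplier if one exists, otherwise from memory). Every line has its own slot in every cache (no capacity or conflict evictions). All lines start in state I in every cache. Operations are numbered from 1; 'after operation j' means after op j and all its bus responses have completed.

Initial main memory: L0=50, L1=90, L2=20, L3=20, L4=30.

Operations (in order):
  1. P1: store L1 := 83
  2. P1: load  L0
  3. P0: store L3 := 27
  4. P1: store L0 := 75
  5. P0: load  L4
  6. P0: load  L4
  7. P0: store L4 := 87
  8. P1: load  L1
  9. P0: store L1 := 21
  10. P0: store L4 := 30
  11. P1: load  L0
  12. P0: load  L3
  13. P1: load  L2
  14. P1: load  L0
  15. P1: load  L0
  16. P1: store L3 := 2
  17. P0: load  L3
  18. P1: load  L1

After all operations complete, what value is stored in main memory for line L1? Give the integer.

1. P1: store L1 := 83  bus=[BusRdX]  L1: P0=I P1=M  mem[L1]=90
2. P1: load  L0  bus=[BusRd]  L0: P0=I P1=E  mem[L0]=50
3. P0: store L3 := 27  bus=[BusRdX]  L3: P0=M P1=I  mem[L3]=20
4. P1: store L0 := 75  bus=[-]  L0: P0=I P1=M  mem[L0]=50
5. P0: load  L4  bus=[BusRd]  L4: P0=E P1=I  mem[L4]=30
6. P0: load  L4  bus=[-]  L4: P0=E P1=I  mem[L4]=30
7. P0: store L4 := 87  bus=[-]  L4: P0=M P1=I  mem[L4]=30
8. P1: load  L1  bus=[-]  L1: P0=I P1=M  mem[L1]=90
9. P0: store L1 := 21  bus=[BusRdX,Flush]  L1: P0=M P1=I  mem[L1]=83
10. P0: store L4 := 30  bus=[-]  L4: P0=M P1=I  mem[L4]=30
11. P1: load  L0  bus=[-]  L0: P0=I P1=M  mem[L0]=50
12. P0: load  L3  bus=[-]  L3: P0=M P1=I  mem[L3]=20
13. P1: load  L2  bus=[BusRd]  L2: P0=I P1=E  mem[L2]=20
14. P1: load  L0  bus=[-]  L0: P0=I P1=M  mem[L0]=50
15. P1: load  L0  bus=[-]  L0: P0=I P1=M  mem[L0]=50
16. P1: store L3 := 2  bus=[BusRdX,Flush]  L3: P0=I P1=M  mem[L3]=27
17. P0: load  L3  bus=[BusRd]  L3: P0=S P1=O  mem[L3]=27
18. P1: load  L1  bus=[BusRd]  L1: P0=O P1=S  mem[L1]=83

memory[L1] = 83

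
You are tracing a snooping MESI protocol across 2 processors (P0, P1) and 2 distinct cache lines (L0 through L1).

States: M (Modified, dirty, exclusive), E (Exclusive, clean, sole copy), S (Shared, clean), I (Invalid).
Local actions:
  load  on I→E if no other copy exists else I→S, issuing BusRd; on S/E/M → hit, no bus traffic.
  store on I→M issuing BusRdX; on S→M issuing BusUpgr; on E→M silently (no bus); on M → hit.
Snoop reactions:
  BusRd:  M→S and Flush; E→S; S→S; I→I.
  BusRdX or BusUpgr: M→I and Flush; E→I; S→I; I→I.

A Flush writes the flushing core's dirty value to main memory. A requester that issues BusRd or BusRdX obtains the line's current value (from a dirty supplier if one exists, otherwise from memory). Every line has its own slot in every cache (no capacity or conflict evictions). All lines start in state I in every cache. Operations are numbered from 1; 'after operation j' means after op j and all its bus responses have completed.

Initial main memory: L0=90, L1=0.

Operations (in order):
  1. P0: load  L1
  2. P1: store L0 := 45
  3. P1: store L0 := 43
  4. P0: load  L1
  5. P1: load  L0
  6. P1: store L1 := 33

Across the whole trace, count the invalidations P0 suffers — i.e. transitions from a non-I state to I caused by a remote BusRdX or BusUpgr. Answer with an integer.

invalidations = 1

step 1: P0: load  L1  ⟶  EI  (L1)  txn=BusRd  M[L1]=0
step 2: P1: store L0 := 45  ⟶  IM  (L0)  txn=BusRdX  M[L0]=90
step 3: P1: store L0 := 43  ⟶  IM  (L0)  txn=∅  M[L0]=90
step 4: P0: load  L1  ⟶  EI  (L1)  txn=∅  M[L1]=0
step 5: P1: load  L0  ⟶  IM  (L0)  txn=∅  M[L0]=90
step 6: P1: store L1 := 33  ⟶  IM  (L1)  txn=BusRdX  M[L1]=0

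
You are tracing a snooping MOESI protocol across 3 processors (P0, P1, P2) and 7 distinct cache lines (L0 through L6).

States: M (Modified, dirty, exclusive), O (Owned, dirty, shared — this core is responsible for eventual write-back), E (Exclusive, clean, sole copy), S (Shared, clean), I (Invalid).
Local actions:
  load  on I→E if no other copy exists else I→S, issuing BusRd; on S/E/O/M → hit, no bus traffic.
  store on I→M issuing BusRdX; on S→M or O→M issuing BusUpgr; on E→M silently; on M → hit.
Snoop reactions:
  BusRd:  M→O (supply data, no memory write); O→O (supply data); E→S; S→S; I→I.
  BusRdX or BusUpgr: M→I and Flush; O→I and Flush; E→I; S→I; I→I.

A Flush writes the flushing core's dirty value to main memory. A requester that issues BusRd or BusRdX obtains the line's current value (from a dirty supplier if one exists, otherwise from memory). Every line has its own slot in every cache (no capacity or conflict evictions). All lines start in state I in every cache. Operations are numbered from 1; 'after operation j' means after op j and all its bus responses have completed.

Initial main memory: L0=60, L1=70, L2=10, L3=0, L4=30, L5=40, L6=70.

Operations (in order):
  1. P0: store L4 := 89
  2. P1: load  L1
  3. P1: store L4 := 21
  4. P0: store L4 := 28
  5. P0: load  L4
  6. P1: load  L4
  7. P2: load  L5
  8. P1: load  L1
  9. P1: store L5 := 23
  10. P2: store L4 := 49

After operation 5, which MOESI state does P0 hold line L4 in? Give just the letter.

  op1 P0: store L4 := 89 → M/I/I on L4; bus BusRdX; mem=30
  op2 P1: load  L1 → I/E/I on L1; bus BusRd; mem=70
  op3 P1: store L4 := 21 → I/M/I on L4; bus BusRdX Flush; mem=89
  op4 P0: store L4 := 28 → M/I/I on L4; bus BusRdX Flush; mem=21
  op5 P0: load  L4 → M/I/I on L4; bus (none); mem=21
  op6 P1: load  L4 → O/S/I on L4; bus BusRd; mem=21
  op7 P2: load  L5 → I/I/E on L5; bus BusRd; mem=40
  op8 P1: load  L1 → I/E/I on L1; bus (none); mem=70
  op9 P1: store L5 := 23 → I/M/I on L5; bus BusRdX; mem=40
  op10 P2: store L4 := 49 → I/I/M on L4; bus BusRdX Flush; mem=28

state = M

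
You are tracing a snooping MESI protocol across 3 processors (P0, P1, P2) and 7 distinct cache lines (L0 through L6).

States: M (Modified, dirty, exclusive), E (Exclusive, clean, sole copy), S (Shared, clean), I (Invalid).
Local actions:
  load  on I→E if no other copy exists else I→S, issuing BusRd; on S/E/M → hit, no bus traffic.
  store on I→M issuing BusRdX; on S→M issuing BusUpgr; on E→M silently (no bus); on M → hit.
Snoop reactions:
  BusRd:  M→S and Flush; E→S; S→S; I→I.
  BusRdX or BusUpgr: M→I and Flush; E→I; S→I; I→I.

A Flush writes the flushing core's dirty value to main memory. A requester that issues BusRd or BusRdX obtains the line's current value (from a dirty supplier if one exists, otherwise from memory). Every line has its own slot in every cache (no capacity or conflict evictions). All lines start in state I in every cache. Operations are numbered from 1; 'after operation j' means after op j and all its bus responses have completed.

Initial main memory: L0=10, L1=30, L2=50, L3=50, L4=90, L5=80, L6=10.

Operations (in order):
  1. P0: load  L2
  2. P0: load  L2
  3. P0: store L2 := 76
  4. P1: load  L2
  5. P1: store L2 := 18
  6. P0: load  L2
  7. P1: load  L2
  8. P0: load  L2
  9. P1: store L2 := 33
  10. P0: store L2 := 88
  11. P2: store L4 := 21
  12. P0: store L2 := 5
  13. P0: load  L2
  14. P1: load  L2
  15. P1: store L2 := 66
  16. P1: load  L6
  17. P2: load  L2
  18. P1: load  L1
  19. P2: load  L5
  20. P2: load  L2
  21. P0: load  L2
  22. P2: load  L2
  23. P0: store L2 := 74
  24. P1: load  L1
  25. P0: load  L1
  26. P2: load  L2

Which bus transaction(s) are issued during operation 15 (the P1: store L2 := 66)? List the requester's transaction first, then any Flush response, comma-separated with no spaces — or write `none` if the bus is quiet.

bus = BusUpgr

step 1: P0: load  L2  ⟶  EII  (L2)  txn=BusRd  M[L2]=50
step 2: P0: load  L2  ⟶  EII  (L2)  txn=∅  M[L2]=50
step 3: P0: store L2 := 76  ⟶  MII  (L2)  txn=∅  M[L2]=50
step 4: P1: load  L2  ⟶  SSI  (L2)  txn=BusRd+Flush  M[L2]=76
step 5: P1: store L2 := 18  ⟶  IMI  (L2)  txn=BusUpgr  M[L2]=76
step 6: P0: load  L2  ⟶  SSI  (L2)  txn=BusRd+Flush  M[L2]=18
step 7: P1: load  L2  ⟶  SSI  (L2)  txn=∅  M[L2]=18
step 8: P0: load  L2  ⟶  SSI  (L2)  txn=∅  M[L2]=18
step 9: P1: store L2 := 33  ⟶  IMI  (L2)  txn=BusUpgr  M[L2]=18
step 10: P0: store L2 := 88  ⟶  MII  (L2)  txn=BusRdX+Flush  M[L2]=33
step 11: P2: store L4 := 21  ⟶  IIM  (L4)  txn=BusRdX  M[L4]=90
step 12: P0: store L2 := 5  ⟶  MII  (L2)  txn=∅  M[L2]=33
step 13: P0: load  L2  ⟶  MII  (L2)  txn=∅  M[L2]=33
step 14: P1: load  L2  ⟶  SSI  (L2)  txn=BusRd+Flush  M[L2]=5
step 15: P1: store L2 := 66  ⟶  IMI  (L2)  txn=BusUpgr  M[L2]=5
step 16: P1: load  L6  ⟶  IEI  (L6)  txn=BusRd  M[L6]=10
step 17: P2: load  L2  ⟶  ISS  (L2)  txn=BusRd+Flush  M[L2]=66
step 18: P1: load  L1  ⟶  IEI  (L1)  txn=BusRd  M[L1]=30
step 19: P2: load  L5  ⟶  IIE  (L5)  txn=BusRd  M[L5]=80
step 20: P2: load  L2  ⟶  ISS  (L2)  txn=∅  M[L2]=66
step 21: P0: load  L2  ⟶  SSS  (L2)  txn=BusRd  M[L2]=66
step 22: P2: load  L2  ⟶  SSS  (L2)  txn=∅  M[L2]=66
step 23: P0: store L2 := 74  ⟶  MII  (L2)  txn=BusUpgr  M[L2]=66
step 24: P1: load  L1  ⟶  IEI  (L1)  txn=∅  M[L1]=30
step 25: P0: load  L1  ⟶  SSI  (L1)  txn=BusRd  M[L1]=30
step 26: P2: load  L2  ⟶  SIS  (L2)  txn=BusRd+Flush  M[L2]=74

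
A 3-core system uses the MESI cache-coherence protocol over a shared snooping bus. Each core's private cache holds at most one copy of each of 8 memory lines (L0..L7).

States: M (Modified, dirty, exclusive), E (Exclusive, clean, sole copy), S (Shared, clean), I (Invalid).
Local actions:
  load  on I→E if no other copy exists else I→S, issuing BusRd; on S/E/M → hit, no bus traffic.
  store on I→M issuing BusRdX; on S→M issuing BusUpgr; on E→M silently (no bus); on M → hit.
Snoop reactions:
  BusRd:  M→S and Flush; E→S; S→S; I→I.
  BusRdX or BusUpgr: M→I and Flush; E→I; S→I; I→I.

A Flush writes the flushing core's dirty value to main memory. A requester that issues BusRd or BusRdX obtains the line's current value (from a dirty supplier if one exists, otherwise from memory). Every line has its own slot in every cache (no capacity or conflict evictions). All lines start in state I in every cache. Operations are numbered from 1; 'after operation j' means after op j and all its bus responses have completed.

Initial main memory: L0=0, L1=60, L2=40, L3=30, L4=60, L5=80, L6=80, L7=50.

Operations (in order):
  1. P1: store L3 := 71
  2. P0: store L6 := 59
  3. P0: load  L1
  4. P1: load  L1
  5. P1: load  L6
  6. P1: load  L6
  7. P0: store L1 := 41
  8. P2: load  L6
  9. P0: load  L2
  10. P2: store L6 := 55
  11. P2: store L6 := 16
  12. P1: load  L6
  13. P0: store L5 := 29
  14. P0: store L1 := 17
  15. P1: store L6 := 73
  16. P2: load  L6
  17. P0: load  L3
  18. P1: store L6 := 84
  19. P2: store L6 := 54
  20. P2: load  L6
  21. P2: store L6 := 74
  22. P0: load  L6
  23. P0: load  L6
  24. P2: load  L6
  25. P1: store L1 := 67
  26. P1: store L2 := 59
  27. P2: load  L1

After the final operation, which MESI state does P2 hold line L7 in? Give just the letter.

1. P1: store L3 := 71  bus=[BusRdX]  L3: P0=I P1=M P2=I  mem[L3]=30
2. P0: store L6 := 59  bus=[BusRdX]  L6: P0=M P1=I P2=I  mem[L6]=80
3. P0: load  L1  bus=[BusRd]  L1: P0=E P1=I P2=I  mem[L1]=60
4. P1: load  L1  bus=[BusRd]  L1: P0=S P1=S P2=I  mem[L1]=60
5. P1: load  L6  bus=[BusRd,Flush]  L6: P0=S P1=S P2=I  mem[L6]=59
6. P1: load  L6  bus=[-]  L6: P0=S P1=S P2=I  mem[L6]=59
7. P0: store L1 := 41  bus=[BusUpgr]  L1: P0=M P1=I P2=I  mem[L1]=60
8. P2: load  L6  bus=[BusRd]  L6: P0=S P1=S P2=S  mem[L6]=59
9. P0: load  L2  bus=[BusRd]  L2: P0=E P1=I P2=I  mem[L2]=40
10. P2: store L6 := 55  bus=[BusUpgr]  L6: P0=I P1=I P2=M  mem[L6]=59
11. P2: store L6 := 16  bus=[-]  L6: P0=I P1=I P2=M  mem[L6]=59
12. P1: load  L6  bus=[BusRd,Flush]  L6: P0=I P1=S P2=S  mem[L6]=16
13. P0: store L5 := 29  bus=[BusRdX]  L5: P0=M P1=I P2=I  mem[L5]=80
14. P0: store L1 := 17  bus=[-]  L1: P0=M P1=I P2=I  mem[L1]=60
15. P1: store L6 := 73  bus=[BusUpgr]  L6: P0=I P1=M P2=I  mem[L6]=16
16. P2: load  L6  bus=[BusRd,Flush]  L6: P0=I P1=S P2=S  mem[L6]=73
17. P0: load  L3  bus=[BusRd,Flush]  L3: P0=S P1=S P2=I  mem[L3]=71
18. P1: store L6 := 84  bus=[BusUpgr]  L6: P0=I P1=M P2=I  mem[L6]=73
19. P2: store L6 := 54  bus=[BusRdX,Flush]  L6: P0=I P1=I P2=M  mem[L6]=84
20. P2: load  L6  bus=[-]  L6: P0=I P1=I P2=M  mem[L6]=84
21. P2: store L6 := 74  bus=[-]  L6: P0=I P1=I P2=M  mem[L6]=84
22. P0: load  L6  bus=[BusRd,Flush]  L6: P0=S P1=I P2=S  mem[L6]=74
23. P0: load  L6  bus=[-]  L6: P0=S P1=I P2=S  mem[L6]=74
24. P2: load  L6  bus=[-]  L6: P0=S P1=I P2=S  mem[L6]=74
25. P1: store L1 := 67  bus=[BusRdX,Flush]  L1: P0=I P1=M P2=I  mem[L1]=17
26. P1: store L2 := 59  bus=[BusRdX]  L2: P0=I P1=M P2=I  mem[L2]=40
27. P2: load  L1  bus=[BusRd,Flush]  L1: P0=I P1=S P2=S  mem[L1]=67

state = I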